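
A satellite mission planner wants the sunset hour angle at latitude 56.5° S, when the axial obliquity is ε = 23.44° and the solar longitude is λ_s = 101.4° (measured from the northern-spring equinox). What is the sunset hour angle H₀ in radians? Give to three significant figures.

H₀ = 0.877 rad

Solar declination: sin δ = sin ε · sin λ_s = sin 23.44° × sin 101.4° = 0.38994, so δ = +22.951°.
cos H₀ = −tan φ · tan δ = −tan(-56.5°) × tan(+22.951°) = 0.6398, so H₀ = 0.8766 rad = 50.22°.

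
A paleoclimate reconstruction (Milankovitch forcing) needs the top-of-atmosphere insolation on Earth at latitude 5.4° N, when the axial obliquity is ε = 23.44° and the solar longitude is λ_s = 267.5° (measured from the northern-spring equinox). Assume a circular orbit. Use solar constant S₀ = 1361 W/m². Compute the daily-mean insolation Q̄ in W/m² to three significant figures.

Q̄ ≈ 371 W/m²

Solar declination: sin δ = sin ε · sin λ_s = sin 23.44° × sin 267.5° = -0.39741, so δ = -23.416°.
cos H₀ = −tan(+5.4°) tan(-23.416°) = 0.0409, H₀ = 1.5298 rad.
Bracket: H₀ sin φ sin δ + cos φ cos δ sin H₀ = 1.5298×0.09411×-0.39741 + 0.99556×0.91764×0.99916 = -0.057215 + 0.912798 = 0.855583.
Q̄ = (S₀/π) × [bracket] = (1361/π) × 0.855583 = 370.7 W/m².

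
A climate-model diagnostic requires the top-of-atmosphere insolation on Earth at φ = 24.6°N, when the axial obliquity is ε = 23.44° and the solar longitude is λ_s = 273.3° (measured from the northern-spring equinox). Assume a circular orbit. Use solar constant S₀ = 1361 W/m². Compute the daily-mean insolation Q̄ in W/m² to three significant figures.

Q̄ ≈ 256 W/m²

Solar declination: sin δ = sin ε · sin λ_s = sin 23.44° × sin 273.3° = -0.39713, so δ = -23.399°.
cos H₀ = −tan(+24.6°) tan(-23.399°) = 0.1981, H₀ = 1.3714 rad.
Bracket: H₀ sin φ sin δ + cos φ cos δ sin H₀ = 1.3714×0.41628×-0.39713 + 0.90924×0.91776×0.98018 = -0.226716 + 0.817925 = 0.591209.
Q̄ = (S₀/π) × [bracket] = (1361/π) × 0.591209 = 256.1 W/m².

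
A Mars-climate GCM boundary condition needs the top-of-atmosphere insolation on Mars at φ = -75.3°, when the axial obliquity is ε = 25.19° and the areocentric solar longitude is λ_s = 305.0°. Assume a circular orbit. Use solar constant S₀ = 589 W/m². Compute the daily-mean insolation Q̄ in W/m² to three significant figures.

Q̄ ≈ 199 W/m²

sin δ = sin 25.19° × sin 305.0° = -0.34865, so δ = -20.405°.
cos H₀ = −tan(-75.3°) tan(-20.405°) = -1.4179 ≤ −1 ⇒ polar day, H₀ = π.
Bracket: H₀ sin φ sin δ + cos φ cos δ sin H₀ = 3.1416×-0.96727×-0.34865 + 0.25376×0.93725×0.00000 = 1.059469 + 0.000000 = 1.059469.
Q̄ = (S₀/π) × [bracket] = (589/π) × 1.059469 = 198.6 W/m².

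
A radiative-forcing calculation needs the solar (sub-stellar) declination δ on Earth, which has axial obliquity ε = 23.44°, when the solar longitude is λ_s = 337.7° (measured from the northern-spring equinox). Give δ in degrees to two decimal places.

sin δ = sin ε · sin λ_s = sin 23.44° × sin 337.7° = -0.150943.
δ = arcsin(-0.150943) = -8.68°.

δ = -8.68°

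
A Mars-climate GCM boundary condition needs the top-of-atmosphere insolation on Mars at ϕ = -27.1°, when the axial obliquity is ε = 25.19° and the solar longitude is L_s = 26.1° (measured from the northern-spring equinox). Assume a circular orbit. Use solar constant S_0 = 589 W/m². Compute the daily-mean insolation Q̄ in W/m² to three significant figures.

Solar declination: sin δ = sin ε · sin L_s = sin 25.19° × sin 26.1° = 0.18725, so δ = +10.792°.
cos h₀ = −tan(-27.1°) tan(+10.792°) = 0.0975, h₀ = 1.4731 rad.
Bracket: h₀ sin ϕ sin δ + cos ϕ cos δ sin h₀ = 1.4731×-0.45554×0.18725 + 0.89021×0.98231×0.99523 = -0.125655 + 0.870291 = 0.744636.
Q̄ = (S_0/π) × [bracket] = (589/π) × 0.744636 = 139.6 W/m².

Q̄ ≈ 140 W/m²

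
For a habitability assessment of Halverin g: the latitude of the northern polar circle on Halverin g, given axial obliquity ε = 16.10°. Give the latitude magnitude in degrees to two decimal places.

73.90°

The polar circle is the lowest latitude that experiences at least one full rotation of continuous daylight at the northern-summer solstice; it lies at |φ| = 90° − ε = 90° − 16.10° = 73.90°.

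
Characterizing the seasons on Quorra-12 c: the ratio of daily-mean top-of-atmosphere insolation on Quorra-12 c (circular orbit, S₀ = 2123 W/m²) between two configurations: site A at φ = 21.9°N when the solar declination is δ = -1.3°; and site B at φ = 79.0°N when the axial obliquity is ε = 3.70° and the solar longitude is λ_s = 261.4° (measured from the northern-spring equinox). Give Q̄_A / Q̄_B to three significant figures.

Q̄_A / Q̄_B ≈ 8.93

— Configuration A (φ=+21.9°):
cos H₀ = −tan(+21.9°) tan(-1.300°) = 0.0091, H₀ = 1.5617 rad.
Bracket: H₀ sin φ sin δ + cos φ cos δ sin H₀ = 1.5617×0.37299×-0.02269 + 0.92784×0.99974×0.99996 = -0.013217 + 0.927562 = 0.914345.
Q̄ = (S₀/π) × [bracket] = (2123/π) × 0.914345 = 617.89 W/m².
— Configuration B (φ=+79.0°):
Solar declination: sin δ = sin ε · sin λ_s = sin 3.70° × sin 261.4° = -0.06381, so δ = -3.658°.
cos H₀ = −tan(+79.0°) tan(-3.658°) = 0.3289, H₀ = 1.2356 rad.
Bracket: H₀ sin φ sin δ + cos φ cos δ sin H₀ = 1.2356×0.98163×-0.06381 + 0.19081×0.99796×0.94436 = -0.077395 + 0.179826 = 0.102431.
Q̄ = (S₀/π) × [bracket] = (2123/π) × 0.102431 = 69.220 W/m².
Ratio Q̄_A / Q̄_B = 617.89 / 69.220 = 8.926.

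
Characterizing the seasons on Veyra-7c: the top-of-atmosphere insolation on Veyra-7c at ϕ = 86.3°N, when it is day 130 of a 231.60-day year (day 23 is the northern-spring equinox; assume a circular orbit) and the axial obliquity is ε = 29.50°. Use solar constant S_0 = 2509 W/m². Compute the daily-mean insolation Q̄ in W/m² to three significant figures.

Q̄ ≈ 292 W/m²

Solar longitude: L_s = 360° × (130 − 23)/231.60 = 166.321°.
sin δ = sin 29.50° × sin 166.321° = 0.11645, so δ = +6.687°.
cos h₀ = −tan(+86.3°) tan(+6.687°) = -1.8131 ≤ −1 ⇒ polar day, h₀ = π.
Bracket: h₀ sin ϕ sin δ + cos ϕ cos δ sin h₀ = 3.1416×0.99792×0.11645 + 0.06453×0.99320×0.00000 = 0.365078 + 0.000000 = 0.365078.
Q̄ = (S_0/π) × [bracket] = (2509/π) × 0.365078 = 291.6 W/m².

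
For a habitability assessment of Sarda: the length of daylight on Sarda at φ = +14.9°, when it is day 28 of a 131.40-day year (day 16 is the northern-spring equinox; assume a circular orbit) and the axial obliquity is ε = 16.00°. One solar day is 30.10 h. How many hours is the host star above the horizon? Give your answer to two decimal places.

Solar longitude: λ_s = 360° × (28 − 16)/131.40 = 32.877°.
sin δ = sin 16.00° × sin 32.877° = 0.14963, so δ = +8.605°.
cos H₀ = −tan φ · tan δ = −tan(+14.9°) × tan(+8.605°) = -0.0403, so H₀ = 1.6111 rad = 92.31°.
Daylight = 2H₀/(2π) × 30.10 h = (1.6111/π) × 30.10 = 15.44 h.

15.44 h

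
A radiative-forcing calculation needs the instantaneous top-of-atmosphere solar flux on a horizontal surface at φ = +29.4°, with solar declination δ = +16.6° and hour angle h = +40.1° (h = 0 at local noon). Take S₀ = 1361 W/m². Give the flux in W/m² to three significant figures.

1.06e+03 W/m²

cos θ_z = sin φ sin δ + cos φ cos δ cos h = 0.140245 + 0.638636 = 0.778881.
Flux = S₀ · cos θ_z = 1361 × 0.778881 = 1060 W/m².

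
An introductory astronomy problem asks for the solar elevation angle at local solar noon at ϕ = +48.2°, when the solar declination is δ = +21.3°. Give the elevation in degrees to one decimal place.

At local noon the hour angle is zero, so the zenith angle equals |ϕ − δ| = |+48.2° − (+21.300°)| = 26.900°.
Elevation = 90° − 26.900° = 63.1°.

63.1°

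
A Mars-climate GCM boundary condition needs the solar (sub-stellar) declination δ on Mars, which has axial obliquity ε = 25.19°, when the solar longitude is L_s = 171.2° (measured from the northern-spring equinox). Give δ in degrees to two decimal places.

δ = +3.73°

sin δ = sin ε · sin L_s = sin 25.19° × sin 171.2° = 0.065114.
δ = arcsin(0.065114) = +3.73°.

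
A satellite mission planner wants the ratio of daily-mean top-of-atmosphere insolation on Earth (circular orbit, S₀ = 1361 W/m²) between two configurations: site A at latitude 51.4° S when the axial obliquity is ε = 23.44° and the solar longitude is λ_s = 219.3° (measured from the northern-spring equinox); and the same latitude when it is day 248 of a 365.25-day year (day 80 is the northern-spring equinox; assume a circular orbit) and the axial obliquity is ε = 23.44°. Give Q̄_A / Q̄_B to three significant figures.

— Configuration A (φ=-51.4°):
Solar declination: sin δ = sin ε · sin λ_s = sin 23.44° × sin 219.3° = -0.25195, so δ = -14.593°.
cos H₀ = −tan(-51.4°) tan(-14.593°) = -0.3261, H₀ = 1.9030 rad.
Bracket: H₀ sin φ sin δ + cos φ cos δ sin H₀ = 1.9030×-0.78152×-0.25195 + 0.62388×0.96774×0.94532 = 0.374708 + 0.570740 = 0.945448.
Q̄ = (S₀/π) × [bracket] = (1361/π) × 0.945448 = 409.59 W/m².
— Configuration B (φ=-51.4°):
Solar longitude: λ_s = 360° × (248 − 80)/365.25 = 165.585°.
sin δ = sin 23.44° × sin 165.585° = 0.09903, so δ = +5.683°.
cos H₀ = −tan(-51.4°) tan(+5.683°) = 0.1247, H₀ = 1.4458 rad.
Bracket: H₀ sin φ sin δ + cos φ cos δ sin H₀ = 1.4458×-0.78152×0.09903 + 0.62388×0.99508×0.99220 = -0.111896 + 0.615968 = 0.504072.
Q̄ = (S₀/π) × [bracket] = (1361/π) × 0.504072 = 218.37 W/m².
Ratio Q̄_A / Q̄_B = 409.59 / 218.37 = 1.876.

Q̄_A / Q̄_B ≈ 1.88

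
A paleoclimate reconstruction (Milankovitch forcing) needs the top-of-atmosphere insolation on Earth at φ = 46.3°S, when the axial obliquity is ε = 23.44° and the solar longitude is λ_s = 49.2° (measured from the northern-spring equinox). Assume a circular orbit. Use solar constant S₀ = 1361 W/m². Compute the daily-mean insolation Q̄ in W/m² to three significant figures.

Solar declination: sin δ = sin ε · sin λ_s = sin 23.44° × sin 49.2° = 0.30112, so δ = +17.525°.
cos H₀ = −tan(-46.3°) tan(+17.525°) = 0.3304, H₀ = 1.2340 rad.
Bracket: H₀ sin φ sin δ + cos φ cos δ sin H₀ = 1.2340×-0.72297×0.30112 + 0.69088×0.95359×0.94382 = -0.268643 + 0.621804 = 0.353161.
Q̄ = (S₀/π) × [bracket] = (1361/π) × 0.353161 = 153.0 W/m².

Q̄ ≈ 153 W/m²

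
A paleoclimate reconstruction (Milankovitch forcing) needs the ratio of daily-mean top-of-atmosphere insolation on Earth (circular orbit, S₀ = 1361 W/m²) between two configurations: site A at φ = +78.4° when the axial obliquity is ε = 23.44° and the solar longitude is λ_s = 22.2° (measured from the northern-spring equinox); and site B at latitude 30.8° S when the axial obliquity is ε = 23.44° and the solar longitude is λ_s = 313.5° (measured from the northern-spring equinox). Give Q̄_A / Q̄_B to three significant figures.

— Configuration A (φ=+78.4°):
Solar declination: sin δ = sin ε · sin λ_s = sin 23.44° × sin 22.2° = 0.15030, so δ = +8.644°.
cos H₀ = −tan(+78.4°) tan(+8.644°) = -0.7406, H₀ = 2.4048 rad.
Bracket: H₀ sin φ sin δ + cos φ cos δ sin H₀ = 2.4048×0.97958×0.15030 + 0.20108×0.98864×0.67192 = 0.354061 + 0.133575 = 0.487636.
Q̄ = (S₀/π) × [bracket] = (1361/π) × 0.487636 = 211.25 W/m².
— Configuration B (φ=-30.8°):
Solar declination: sin δ = sin ε · sin λ_s = sin 23.44° × sin 313.5° = -0.28855, so δ = -16.771°.
cos H₀ = −tan(-30.8°) tan(-16.771°) = -0.1796, H₀ = 1.7514 rad.
Bracket: H₀ sin φ sin δ + cos φ cos δ sin H₀ = 1.7514×-0.51204×-0.28855 + 0.85896×0.95747×0.98373 = 0.258768 + 0.809048 = 1.067816.
Q̄ = (S₀/π) × [bracket] = (1361/π) × 1.067816 = 462.60 W/m².
Ratio Q̄_A / Q̄_B = 211.25 / 462.60 = 0.4567.

Q̄_A / Q̄_B ≈ 0.457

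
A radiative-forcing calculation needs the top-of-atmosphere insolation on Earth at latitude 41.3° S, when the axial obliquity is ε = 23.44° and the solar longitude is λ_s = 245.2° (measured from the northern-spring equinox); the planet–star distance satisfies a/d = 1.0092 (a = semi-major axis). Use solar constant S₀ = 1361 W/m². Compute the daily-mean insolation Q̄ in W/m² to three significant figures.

Solar declination: sin δ = sin ε · sin λ_s = sin 23.44° × sin 245.2° = -0.36110, so δ = -21.168°.
cos H₀ = −tan(-41.3°) tan(-21.168°) = -0.3402, H₀ = 1.9179 rad.
Bracket: H₀ sin φ sin δ + cos φ cos δ sin H₀ = 1.9179×-0.66000×-0.36110 + 0.75126×0.93253×0.94036 = 0.457085 + 0.658790 = 1.115875.
Inverse-square distance factor (a/d)² = 1.0092² = 1.018485.
Q̄ = (S₀/π) × 1.018485 × [bracket] = (1361/π) × 1.018485 × 1.115875 = 492.4 W/m².

Q̄ ≈ 492 W/m²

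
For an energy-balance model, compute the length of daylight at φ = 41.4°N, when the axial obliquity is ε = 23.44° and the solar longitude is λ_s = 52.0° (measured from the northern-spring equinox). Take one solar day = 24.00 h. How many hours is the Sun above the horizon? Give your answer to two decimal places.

14.26 h

Solar declination: sin δ = sin ε · sin λ_s = sin 23.44° × sin 52.0° = 0.31346, so δ = +18.268°.
cos H₀ = −tan φ · tan δ = −tan(+41.4°) × tan(+18.268°) = -0.2910, so H₀ = 1.8661 rad = 106.92°.
Daylight = 2H₀/(2π) × 24.00 h = (1.8661/π) × 24.00 = 14.26 h.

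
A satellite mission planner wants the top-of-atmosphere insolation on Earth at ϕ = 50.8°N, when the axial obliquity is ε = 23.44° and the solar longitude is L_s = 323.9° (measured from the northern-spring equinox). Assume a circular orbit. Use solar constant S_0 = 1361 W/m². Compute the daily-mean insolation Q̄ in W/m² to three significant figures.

Q̄ ≈ 154 W/m²

Solar declination: sin δ = sin ε · sin L_s = sin 23.44° × sin 323.9° = -0.23438, so δ = -13.555°.
cos h₀ = −tan(+50.8°) tan(-13.555°) = 0.2956, h₀ = 1.2707 rad.
Bracket: h₀ sin ϕ sin δ + cos ϕ cos δ sin h₀ = 1.2707×0.77494×-0.23438 + 0.63203×0.97215×0.95531 = -0.230798 + 0.586969 = 0.356171.
Q̄ = (S_0/π) × [bracket] = (1361/π) × 0.356171 = 154.3 W/m².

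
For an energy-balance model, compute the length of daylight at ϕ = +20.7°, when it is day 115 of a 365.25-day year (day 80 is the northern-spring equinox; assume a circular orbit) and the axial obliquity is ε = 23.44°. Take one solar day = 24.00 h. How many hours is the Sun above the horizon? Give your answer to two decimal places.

12.67 h

Solar longitude: L_s = 360° × (115 − 80)/365.25 = 34.497°.
sin δ = sin 23.44° × sin 34.497° = 0.22529, so δ = +13.020°.
cos h₀ = −tan ϕ · tan δ = −tan(+20.7°) × tan(+13.020°) = -0.0874, so h₀ = 1.6583 rad = 95.01°.
Daylight = 2h₀/(2π) × 24.00 h = (1.6583/π) × 24.00 = 12.67 h.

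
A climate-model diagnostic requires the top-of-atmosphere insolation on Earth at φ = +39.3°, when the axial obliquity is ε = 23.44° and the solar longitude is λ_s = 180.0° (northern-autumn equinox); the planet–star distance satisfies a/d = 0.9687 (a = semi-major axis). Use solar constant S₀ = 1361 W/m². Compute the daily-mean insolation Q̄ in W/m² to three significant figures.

Q̄ ≈ 315 W/m²

Solar declination: sin δ = sin ε · sin λ_s = sin 23.44° × sin 180.0° = 0.00000, so δ = +0.000°.
cos H₀ = −tan(+39.3°) tan(+0.000°) = -0.0000, H₀ = 1.5708 rad.
Bracket: H₀ sin φ sin δ + cos φ cos δ sin H₀ = 1.5708×0.63338×0.00000 + 0.77384×1.00000×1.00000 = 0.000000 + 0.773840 = 0.773840.
Inverse-square distance factor (a/d)² = 0.9687² = 0.938380.
Q̄ = (S₀/π) × 0.938380 × [bracket] = (1361/π) × 0.938380 × 0.773840 = 314.6 W/m².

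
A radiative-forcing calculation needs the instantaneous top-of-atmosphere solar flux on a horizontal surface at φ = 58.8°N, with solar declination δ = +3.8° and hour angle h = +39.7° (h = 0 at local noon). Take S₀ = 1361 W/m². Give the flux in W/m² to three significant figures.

618 W/m²

cos θ_z = sin φ sin δ + cos φ cos δ cos h = 0.056688 + 0.397693 = 0.454381.
Flux = S₀ · cos θ_z = 1361 × 0.454381 = 618.4 W/m².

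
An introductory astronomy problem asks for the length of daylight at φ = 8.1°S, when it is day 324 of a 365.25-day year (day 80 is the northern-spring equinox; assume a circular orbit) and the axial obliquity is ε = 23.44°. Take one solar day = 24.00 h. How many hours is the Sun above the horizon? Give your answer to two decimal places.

12.40 h

Solar longitude: λ_s = 360° × (324 − 80)/365.25 = 240.493°.
sin δ = sin 23.44° × sin 240.493° = -0.34619, so δ = -20.255°.
cos H₀ = −tan φ · tan δ = −tan(-8.1°) × tan(-20.255°) = -0.0525, so H₀ = 1.6233 rad = 93.01°.
Daylight = 2H₀/(2π) × 24.00 h = (1.6233/π) × 24.00 = 12.40 h.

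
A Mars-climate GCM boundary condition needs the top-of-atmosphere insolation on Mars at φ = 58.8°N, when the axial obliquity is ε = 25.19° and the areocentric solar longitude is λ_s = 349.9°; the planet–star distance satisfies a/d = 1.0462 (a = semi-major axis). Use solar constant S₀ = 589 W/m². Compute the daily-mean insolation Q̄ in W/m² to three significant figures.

sin δ = sin 25.19° × sin 349.9° = -0.07464, so δ = -4.281°.
cos H₀ = −tan(+58.8°) tan(-4.281°) = 0.1236, H₀ = 1.4469 rad.
Bracket: H₀ sin φ sin δ + cos φ cos δ sin H₀ = 1.4469×0.85536×-0.07464 + 0.51803×0.99721×0.99233 = -0.092376 + 0.512622 = 0.420246.
Inverse-square distance factor (a/d)² = 1.0462² = 1.094534.
Q̄ = (S₀/π) × 1.094534 × [bracket] = (589/π) × 1.094534 × 0.420246 = 86.24 W/m².

Q̄ ≈ 86.2 W/m²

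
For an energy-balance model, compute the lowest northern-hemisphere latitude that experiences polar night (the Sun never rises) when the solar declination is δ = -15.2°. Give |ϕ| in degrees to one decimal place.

Polar night requires cos h₀ = −tan ϕ tan δ ≥ 1, i.e. tan ϕ tan δ ≤ −1.
The boundary is |tan ϕ| · |tan δ| = 1, so |ϕ| = 90° − |δ| = 90° − 15.2° = 74.8° in the northern hemisphere.

|ϕ| = 74.8°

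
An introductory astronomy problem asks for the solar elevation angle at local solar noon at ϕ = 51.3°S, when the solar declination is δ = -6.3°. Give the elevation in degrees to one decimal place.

At local noon the hour angle is zero, so the zenith angle equals |ϕ − δ| = |-51.3° − (-6.300°)| = 45.000°.
Elevation = 90° − 45.000° = 45.0°.

45.0°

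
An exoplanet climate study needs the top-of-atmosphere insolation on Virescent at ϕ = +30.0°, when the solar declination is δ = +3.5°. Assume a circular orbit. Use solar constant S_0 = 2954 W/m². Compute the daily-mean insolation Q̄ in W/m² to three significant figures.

Q̄ ≈ 858 W/m²

cos h₀ = −tan(+30.0°) tan(+3.500°) = -0.0353, h₀ = 1.6061 rad.
Bracket: h₀ sin ϕ sin δ + cos ϕ cos δ sin h₀ = 1.6061×0.50000×0.06105 + 0.86603×0.99813×0.99938 = 0.049026 + 0.863875 = 0.912901.
Q̄ = (S_0/π) × [bracket] = (2954/π) × 0.912901 = 858.4 W/m².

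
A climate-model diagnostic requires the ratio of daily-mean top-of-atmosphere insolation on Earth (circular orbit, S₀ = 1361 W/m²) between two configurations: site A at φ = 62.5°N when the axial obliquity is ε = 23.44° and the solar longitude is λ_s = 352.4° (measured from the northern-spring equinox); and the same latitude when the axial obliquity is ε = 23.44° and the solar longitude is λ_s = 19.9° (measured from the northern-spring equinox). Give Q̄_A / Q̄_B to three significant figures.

Q̄_A / Q̄_B ≈ 0.589

— Configuration A (φ=+62.5°):
Solar declination: sin δ = sin ε · sin λ_s = sin 23.44° × sin 352.4° = -0.05261, so δ = -3.016°.
cos H₀ = −tan(+62.5°) tan(-3.016°) = 0.1012, H₀ = 1.4694 rad.
Bracket: H₀ sin φ sin δ + cos φ cos δ sin H₀ = 1.4694×0.88701×-0.05261 + 0.46175×0.99862×0.99487 = -0.068570 + 0.458747 = 0.390177.
Q̄ = (S₀/π) × [bracket] = (1361/π) × 0.390177 = 169.03 W/m².
— Configuration B (φ=+62.5°):
Solar declination: sin δ = sin ε · sin λ_s = sin 23.44° × sin 19.9° = 0.13540, so δ = +7.782°.
cos H₀ = −tan(+62.5°) tan(+7.782°) = -0.2625, H₀ = 1.8364 rad.
Bracket: H₀ sin φ sin δ + cos φ cos δ sin H₀ = 1.8364×0.88701×0.13540 + 0.46175×0.99079×0.96493 = 0.220554 + 0.441453 = 0.662007.
Q̄ = (S₀/π) × [bracket] = (1361/π) × 0.662007 = 286.79 W/m².
Ratio Q̄_A / Q̄_B = 169.03 / 286.79 = 0.5894.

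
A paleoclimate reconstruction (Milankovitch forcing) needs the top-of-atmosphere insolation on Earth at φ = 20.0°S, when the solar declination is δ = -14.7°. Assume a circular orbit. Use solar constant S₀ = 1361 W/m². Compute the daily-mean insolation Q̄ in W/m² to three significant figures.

cos H₀ = −tan(-20.0°) tan(-14.700°) = -0.0955, H₀ = 1.6664 rad.
Bracket: H₀ sin φ sin δ + cos φ cos δ sin H₀ = 1.6664×-0.34202×-0.25376 + 0.93969×0.96727×0.99543 = 0.144629 + 0.904780 = 1.049409.
Q̄ = (S₀/π) × [bracket] = (1361/π) × 1.049409 = 454.6 W/m².

Q̄ ≈ 455 W/m²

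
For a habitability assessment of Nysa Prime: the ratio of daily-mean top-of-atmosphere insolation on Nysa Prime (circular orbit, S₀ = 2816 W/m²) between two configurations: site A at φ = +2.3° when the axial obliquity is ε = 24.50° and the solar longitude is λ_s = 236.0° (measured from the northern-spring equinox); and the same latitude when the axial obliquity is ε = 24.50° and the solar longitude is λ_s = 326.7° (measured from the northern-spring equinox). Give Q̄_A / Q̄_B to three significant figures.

— Configuration A (φ=+2.3°):
Solar declination: sin δ = sin ε · sin λ_s = sin 24.50° × sin 236.0° = -0.34380, so δ = -20.108°.
cos H₀ = −tan(+2.3°) tan(-20.108°) = 0.0147, H₀ = 1.5561 rad.
Bracket: H₀ sin φ sin δ + cos φ cos δ sin H₀ = 1.5561×0.04013×-0.34380 + 0.99919×0.93904×0.99989 = -0.021469 + 0.938176 = 0.916707.
Q̄ = (S₀/π) × [bracket] = (2816/π) × 0.916707 = 821.70 W/m².
— Configuration B (φ=+2.3°):
Solar declination: sin δ = sin ε · sin λ_s = sin 24.50° × sin 326.7° = -0.22768, so δ = -13.160°.
cos H₀ = −tan(+2.3°) tan(-13.160°) = 0.0094, H₀ = 1.5614 rad.
Bracket: H₀ sin φ sin δ + cos φ cos δ sin H₀ = 1.5614×0.04013×-0.22768 + 0.99919×0.97374×0.99996 = -0.014266 + 0.972912 = 0.958646.
Q̄ = (S₀/π) × [bracket] = (2816/π) × 0.958646 = 859.29 W/m².
Ratio Q̄_A / Q̄_B = 821.70 / 859.29 = 0.9563.

Q̄_A / Q̄_B ≈ 0.956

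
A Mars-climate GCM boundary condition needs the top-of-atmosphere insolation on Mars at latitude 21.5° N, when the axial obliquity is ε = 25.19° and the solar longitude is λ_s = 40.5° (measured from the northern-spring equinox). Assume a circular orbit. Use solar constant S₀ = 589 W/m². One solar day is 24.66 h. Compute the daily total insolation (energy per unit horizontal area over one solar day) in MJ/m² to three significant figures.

17.6 MJ/m²

Solar declination: sin δ = sin ε · sin λ_s = sin 25.19° × sin 40.5° = 0.27642, so δ = +16.047°.
cos H₀ = −tan(+21.5°) tan(+16.047°) = -0.1133, H₀ = 1.6843 rad.
Bracket: H₀ sin φ sin δ + cos φ cos δ sin H₀ = 1.6843×0.36650×0.27642 + 0.93042×0.96104×0.99356 = 0.170633 + 0.888412 = 1.059045.
Q̄ = (S₀/π) × [bracket] = (589/π) × 1.059045 = 198.55 W/m².
Daily total = Q̄ × 24.66 h × 3600 s/h = 198.55 × 24.66 × 3600 / 10⁶ = 17.63 MJ/m².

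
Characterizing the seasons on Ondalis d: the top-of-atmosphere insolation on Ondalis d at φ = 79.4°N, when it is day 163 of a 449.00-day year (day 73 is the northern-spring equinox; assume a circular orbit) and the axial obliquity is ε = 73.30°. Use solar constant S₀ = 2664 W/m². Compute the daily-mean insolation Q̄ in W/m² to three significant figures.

Solar longitude: λ_s = 360° × (163 − 73)/449.00 = 72.160°.
sin δ = sin 73.30° × sin 72.160° = 0.91177, so δ = +65.751°.
cos H₀ = −tan(+79.4°) tan(+65.751°) = -11.8625 ≤ −1 ⇒ polar day, H₀ = π.
Bracket: H₀ sin φ sin δ + cos φ cos δ sin H₀ = 3.1416×0.98294×0.91177 + 0.18395×0.41071×0.00000 = 2.815550 + 0.000000 = 2.815550.
Q̄ = (S₀/π) × [bracket] = (2664/π) × 2.815550 = 2388 W/m².

Q̄ ≈ 2.39e+03 W/m²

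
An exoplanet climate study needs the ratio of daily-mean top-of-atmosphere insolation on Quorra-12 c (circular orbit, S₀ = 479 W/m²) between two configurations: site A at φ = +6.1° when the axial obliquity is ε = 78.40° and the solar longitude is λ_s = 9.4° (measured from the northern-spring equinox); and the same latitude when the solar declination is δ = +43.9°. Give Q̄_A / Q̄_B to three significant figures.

Q̄_A / Q̄_B ≈ 1.21

— Configuration A (φ=+6.1°):
Solar declination: sin δ = sin ε · sin λ_s = sin 78.40° × sin 9.4° = 0.15999, so δ = +9.206°.
cos H₀ = −tan(+6.1°) tan(+9.206°) = -0.0173, H₀ = 1.5881 rad.
Bracket: H₀ sin φ sin δ + cos φ cos δ sin H₀ = 1.5881×0.10626×0.15999 + 0.99434×0.98712×0.99985 = 0.026999 + 0.981386 = 1.008385.
Q̄ = (S₀/π) × [bracket] = (479/π) × 1.008385 = 153.75 W/m².
— Configuration B (φ=+6.1°):
cos H₀ = −tan(+6.1°) tan(+43.900°) = -0.1028, H₀ = 1.6738 rad.
Bracket: H₀ sin φ sin δ + cos φ cos δ sin H₀ = 1.6738×0.10626×0.69340 + 0.99434×0.72055×0.99470 = 0.123327 + 0.712674 = 0.836001.
Q̄ = (S₀/π) × [bracket] = (479/π) × 0.836001 = 127.47 W/m².
Ratio Q̄_A / Q̄_B = 153.75 / 127.47 = 1.206.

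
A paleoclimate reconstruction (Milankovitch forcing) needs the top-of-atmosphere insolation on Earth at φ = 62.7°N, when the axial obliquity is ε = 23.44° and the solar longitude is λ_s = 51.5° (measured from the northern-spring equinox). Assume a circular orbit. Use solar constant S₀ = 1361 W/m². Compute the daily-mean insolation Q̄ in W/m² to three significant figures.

Solar declination: sin δ = sin ε · sin λ_s = sin 23.44° × sin 51.5° = 0.31131, so δ = +18.138°.
cos H₀ = −tan(+62.7°) tan(+18.138°) = -0.6347, H₀ = 2.2584 rad.
Bracket: H₀ sin φ sin δ + cos φ cos δ sin H₀ = 2.2584×0.88862×0.31131 + 0.45865×0.95031×0.77276 = 0.624755 + 0.336815 = 0.961570.
Q̄ = (S₀/π) × [bracket] = (1361/π) × 0.961570 = 416.6 W/m².

Q̄ ≈ 417 W/m²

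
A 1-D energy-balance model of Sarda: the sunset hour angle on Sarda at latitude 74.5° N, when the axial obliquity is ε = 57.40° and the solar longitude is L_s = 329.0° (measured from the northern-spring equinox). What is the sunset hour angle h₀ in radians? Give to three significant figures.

h₀ = 0.00 rad

Solar declination: sin δ = sin ε · sin L_s = sin 57.40° × sin 329.0° = -0.43390, so δ = -25.715°.
cos h₀ = −tan ϕ · tan δ = 1.7366 ≥ 1, so the host star never rises (polar night) and h₀ = 0.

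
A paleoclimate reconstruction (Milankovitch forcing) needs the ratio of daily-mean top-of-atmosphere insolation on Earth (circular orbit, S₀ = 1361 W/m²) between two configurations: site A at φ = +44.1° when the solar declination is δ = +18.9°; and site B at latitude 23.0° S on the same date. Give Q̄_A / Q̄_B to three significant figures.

— Configuration A (φ=+44.1°):
cos H₀ = −tan(+44.1°) tan(+18.900°) = -0.3318, H₀ = 1.9090 rad.
Bracket: H₀ sin φ sin δ + cos φ cos δ sin H₀ = 1.9090×0.69591×0.32392 + 0.71813×0.94609×0.94335 = 0.430325 + 0.640927 = 1.071252.
Q̄ = (S₀/π) × [bracket] = (1361/π) × 1.071252 = 464.09 W/m².
— Configuration B (φ=-23.0°):
cos H₀ = −tan(-23.0°) tan(+18.900°) = 0.1453, H₀ = 1.4249 rad.
Bracket: H₀ sin φ sin δ + cos φ cos δ sin H₀ = 1.4249×-0.39073×0.32392 + 0.92050×0.94609×0.98938 = -0.180343 + 0.861627 = 0.681284.
Q̄ = (S₀/π) × [bracket] = (1361/π) × 0.681284 = 295.15 W/m².
Ratio Q̄_A / Q̄_B = 464.09 / 295.15 = 1.572.

Q̄_A / Q̄_B ≈ 1.57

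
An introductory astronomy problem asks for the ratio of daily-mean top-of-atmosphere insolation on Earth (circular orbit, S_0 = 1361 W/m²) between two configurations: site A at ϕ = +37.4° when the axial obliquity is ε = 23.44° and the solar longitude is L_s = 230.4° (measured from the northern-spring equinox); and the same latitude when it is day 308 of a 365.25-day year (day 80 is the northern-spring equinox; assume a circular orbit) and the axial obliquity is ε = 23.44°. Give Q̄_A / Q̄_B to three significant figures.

— Configuration A (ϕ=+37.4°):
Solar declination: sin δ = sin ε · sin L_s = sin 23.44° × sin 230.4° = -0.30650, so δ = -17.849°.
cos h₀ = −tan(+37.4°) tan(-17.849°) = 0.2462, h₀ = 1.3221 rad.
Bracket: h₀ sin ϕ sin δ + cos ϕ cos δ sin h₀ = 1.3221×0.60738×-0.30650 + 0.79441×0.95187×0.96922 = -0.246125 + 0.732900 = 0.486775.
Q̄ = (S_0/π) × [bracket] = (1361/π) × 0.486775 = 210.88 W/m².
— Configuration B (ϕ=+37.4°):
Solar longitude: L_s = 360° × (308 − 80)/365.25 = 224.723°.
sin δ = sin 23.44° × sin 224.723° = -0.27991, so δ = -16.255°.
cos h₀ = −tan(+37.4°) tan(-16.255°) = 0.2229, h₀ = 1.3460 rad.
Bracket: h₀ sin ϕ sin δ + cos ϕ cos δ sin h₀ = 1.3460×0.60738×-0.27991 + 0.79441×0.96002×0.97484 = -0.228836 + 0.743461 = 0.514625.
Q̄ = (S_0/π) × [bracket] = (1361/π) × 0.514625 = 222.95 W/m².
Ratio Q̄_A / Q̄_B = 210.88 / 222.95 = 0.9459.

Q̄_A / Q̄_B ≈ 0.946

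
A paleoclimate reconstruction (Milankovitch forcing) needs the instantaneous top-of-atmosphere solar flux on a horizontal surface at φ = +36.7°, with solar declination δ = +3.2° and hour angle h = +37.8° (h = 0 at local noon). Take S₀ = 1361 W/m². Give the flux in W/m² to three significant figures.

cos θ_z = sin φ sin δ + cos φ cos δ cos h = 0.033360 + 0.632539 = 0.665899.
Flux = S₀ · cos θ_z = 1361 × 0.665899 = 906.3 W/m².

906 W/m²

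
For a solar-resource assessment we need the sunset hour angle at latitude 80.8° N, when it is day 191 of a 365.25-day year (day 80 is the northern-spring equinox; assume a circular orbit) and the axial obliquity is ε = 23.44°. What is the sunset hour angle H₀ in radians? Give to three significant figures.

Solar longitude: λ_s = 360° × (191 − 80)/365.25 = 109.405°.
sin δ = sin 23.44° × sin 109.405° = 0.37519, so δ = +22.036°.
Sunrise equation: cos H₀ = −tan φ · tan δ = -2.4991 ≤ −1, so the Sun never sets (polar day) and H₀ = π.

H₀ = 3.14 rad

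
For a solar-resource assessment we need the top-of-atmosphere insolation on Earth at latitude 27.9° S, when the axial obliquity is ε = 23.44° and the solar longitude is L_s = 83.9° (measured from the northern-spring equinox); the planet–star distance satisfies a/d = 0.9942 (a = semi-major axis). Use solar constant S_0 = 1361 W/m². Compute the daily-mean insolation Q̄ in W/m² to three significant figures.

Q̄ ≈ 232 W/m²

Solar declination: sin δ = sin ε · sin L_s = sin 23.44° × sin 83.9° = 0.39554, so δ = +23.299°.
cos h₀ = −tan(-27.9°) tan(+23.299°) = 0.2280, h₀ = 1.3408 rad.
Bracket: h₀ sin ϕ sin δ + cos ϕ cos δ sin h₀ = 1.3408×-0.46793×0.39554 + 0.88377×0.91845×0.97366 = -0.248162 + 0.790318 = 0.542156.
Inverse-square distance factor (a/d)² = 0.9942² = 0.988434.
Q̄ = (S_0/π) × 0.988434 × [bracket] = (1361/π) × 0.988434 × 0.542156 = 232.2 W/m².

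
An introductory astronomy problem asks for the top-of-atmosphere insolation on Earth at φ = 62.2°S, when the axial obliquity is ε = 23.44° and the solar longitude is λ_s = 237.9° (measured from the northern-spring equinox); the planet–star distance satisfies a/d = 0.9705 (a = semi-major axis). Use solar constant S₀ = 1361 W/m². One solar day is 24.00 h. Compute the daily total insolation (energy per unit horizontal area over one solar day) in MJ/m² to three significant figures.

35.7 MJ/m²

Solar declination: sin δ = sin ε · sin λ_s = sin 23.44° × sin 237.9° = -0.33698, so δ = -19.693°.
cos H₀ = −tan(-62.2°) tan(-19.693°) = -0.6788, H₀ = 2.3170 rad.
Bracket: H₀ sin φ sin δ + cos φ cos δ sin H₀ = 2.3170×-0.88458×-0.33698 + 0.46639×0.94151×0.73429 = 0.690665 + 0.322435 = 1.013100.
Inverse-square distance factor (a/d)² = 0.9705² = 0.941870.
Q̄ = (S₀/π) × 0.941870 × [bracket] = (1361/π) × 0.941870 × 1.013100 = 413.38 W/m².
Daily total = Q̄ × 24.00 h × 3600 s/h = 413.38 × 24.00 × 3600 / 10⁶ = 35.72 MJ/m².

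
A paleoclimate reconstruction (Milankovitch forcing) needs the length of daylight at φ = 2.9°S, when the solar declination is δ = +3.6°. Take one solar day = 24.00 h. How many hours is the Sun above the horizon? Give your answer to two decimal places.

11.98 h

cos H₀ = −tan φ · tan δ = −tan(-2.9°) × tan(+3.600°) = 0.0032, so H₀ = 1.5676 rad = 89.82°.
Daylight = 2H₀/(2π) × 24.00 h = (1.5676/π) × 24.00 = 11.98 h.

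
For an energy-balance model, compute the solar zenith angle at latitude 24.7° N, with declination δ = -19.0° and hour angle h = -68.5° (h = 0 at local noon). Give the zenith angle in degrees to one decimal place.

cos θ_z = sin ϕ sin δ + cos ϕ cos δ cos h = -0.136044 + 0.314829 = 0.178785.
θ_z = arccos(0.178785) = 79.7°.

θ_z = 79.7°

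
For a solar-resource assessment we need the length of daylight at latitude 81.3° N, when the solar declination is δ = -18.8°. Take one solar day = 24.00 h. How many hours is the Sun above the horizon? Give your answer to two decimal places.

0.00 h

cos h₀ = −tan ϕ · tan δ = 2.2247 ≥ 1, so the Sun never rises (polar night) and h₀ = 0.
Daylight = 2h₀/(2π) × 24.00 h = (0.0000/π) × 24.00 = 0.00 h.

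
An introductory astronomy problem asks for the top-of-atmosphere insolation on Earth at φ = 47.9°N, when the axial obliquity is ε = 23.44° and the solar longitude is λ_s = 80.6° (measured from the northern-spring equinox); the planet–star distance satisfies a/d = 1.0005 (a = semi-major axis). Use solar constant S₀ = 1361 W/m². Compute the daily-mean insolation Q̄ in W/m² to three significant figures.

Q̄ ≈ 496 W/m²

Solar declination: sin δ = sin ε · sin λ_s = sin 23.44° × sin 80.6° = 0.39245, so δ = +23.107°.
cos H₀ = −tan(+47.9°) tan(+23.107°) = -0.4722, H₀ = 2.0626 rad.
Bracket: H₀ sin φ sin δ + cos φ cos δ sin H₀ = 2.0626×0.74198×0.39245 + 0.67043×0.91977×0.88148 = 0.600609 + 0.543557 = 1.144166.
Inverse-square distance factor (a/d)² = 1.0005² = 1.001000.
Q̄ = (S₀/π) × 1.001000 × [bracket] = (1361/π) × 1.001000 × 1.144166 = 496.2 W/m².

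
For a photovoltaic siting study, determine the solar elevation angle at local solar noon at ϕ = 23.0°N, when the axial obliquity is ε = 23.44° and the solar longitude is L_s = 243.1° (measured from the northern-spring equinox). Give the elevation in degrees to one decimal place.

Solar declination: sin δ = sin ε · sin L_s = sin 23.44° × sin 243.1° = -0.35475, so δ = -20.778°.
At local noon the hour angle is zero, so the zenith angle equals |ϕ − δ| = |+23.0° − (-20.778°)| = 43.778°.
Elevation = 90° − 43.778° = 46.2°.

46.2°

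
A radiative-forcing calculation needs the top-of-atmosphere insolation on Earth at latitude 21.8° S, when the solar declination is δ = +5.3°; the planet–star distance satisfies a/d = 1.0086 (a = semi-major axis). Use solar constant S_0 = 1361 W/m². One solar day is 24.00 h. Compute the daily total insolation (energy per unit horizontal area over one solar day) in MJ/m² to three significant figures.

cos h₀ = −tan(-21.8°) tan(+5.300°) = 0.0371, h₀ = 1.5337 rad.
Bracket: h₀ sin ϕ sin δ + cos ϕ cos δ sin h₀ = 1.5337×-0.37137×0.09237 + 0.92849×0.99572×0.99931 = -0.052611 + 0.923878 = 0.871267.
Inverse-square distance factor (a/d)² = 1.0086² = 1.017274.
Q̄ = (S_0/π) × 1.017274 × [bracket] = (1361/π) × 1.017274 × 0.871267 = 383.97 W/m².
Daily total = Q̄ × 24.00 h × 3600 s/h = 383.97 × 24.00 × 3600 / 10⁶ = 33.18 MJ/m².

33.2 MJ/m²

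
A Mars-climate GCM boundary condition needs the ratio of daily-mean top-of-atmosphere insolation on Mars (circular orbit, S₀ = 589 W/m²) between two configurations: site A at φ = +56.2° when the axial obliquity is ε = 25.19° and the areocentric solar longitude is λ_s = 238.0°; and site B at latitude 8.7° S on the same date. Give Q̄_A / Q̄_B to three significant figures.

Q̄_A / Q̄_B ≈ 0.136

— Configuration A (φ=+56.2°):
sin δ = sin 25.19° × sin 238.0° = -0.36095, so δ = -21.158°.
cos H₀ = −tan(+56.2°) tan(-21.158°) = 0.5782, H₀ = 0.9543 rad.
Bracket: H₀ sin φ sin δ + cos φ cos δ sin H₀ = 0.9543×0.83098×-0.36095 + 0.55630×0.93259×0.81593 = -0.286235 + 0.423304 = 0.137069.
Q̄ = (S₀/π) × [bracket] = (589/π) × 0.137069 = 25.698 W/m².
— Configuration B (φ=-8.7°):
cos H₀ = −tan(-8.7°) tan(-21.158°) = -0.0592, H₀ = 1.6301 rad.
Bracket: H₀ sin φ sin δ + cos φ cos δ sin H₀ = 1.6301×-0.15126×-0.36095 + 0.98849×0.93259×0.99824 = 0.088999 + 0.920233 = 1.009232.
Q̄ = (S₀/π) × [bracket] = (589/π) × 1.009232 = 189.22 W/m².
Ratio Q̄_A / Q̄_B = 25.698 / 189.22 = 0.1358.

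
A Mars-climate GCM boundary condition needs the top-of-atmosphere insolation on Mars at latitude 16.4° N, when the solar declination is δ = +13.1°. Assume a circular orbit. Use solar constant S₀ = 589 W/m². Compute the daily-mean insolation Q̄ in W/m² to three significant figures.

Q̄ ≈ 194 W/m²

cos H₀ = −tan(+16.4°) tan(+13.100°) = -0.0685, H₀ = 1.6393 rad.
Bracket: H₀ sin φ sin δ + cos φ cos δ sin H₀ = 1.6393×0.28234×0.22665 + 0.95931×0.97398×0.99765 = 0.104903 + 0.932153 = 1.037056.
Q̄ = (S₀/π) × [bracket] = (589/π) × 1.037056 = 194.4 W/m².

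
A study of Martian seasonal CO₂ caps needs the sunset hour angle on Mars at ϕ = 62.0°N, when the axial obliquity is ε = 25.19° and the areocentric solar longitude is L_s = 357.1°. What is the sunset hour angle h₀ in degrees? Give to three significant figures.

h₀ = 87.7°

sin δ = sin 25.19° × sin 357.1° = -0.02153, so δ = -1.234°.
cos h₀ = −tan ϕ · tan δ = −tan(+62.0°) × tan(-1.234°) = 0.0405, so h₀ = 1.5303 rad = 87.68°.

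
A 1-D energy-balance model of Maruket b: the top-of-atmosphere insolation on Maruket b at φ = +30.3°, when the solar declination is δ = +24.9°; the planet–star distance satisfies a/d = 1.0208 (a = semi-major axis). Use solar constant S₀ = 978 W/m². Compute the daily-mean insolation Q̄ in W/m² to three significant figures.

Q̄ ≈ 372 W/m²

cos H₀ = −tan(+30.3°) tan(+24.900°) = -0.2712, H₀ = 1.8455 rad.
Bracket: H₀ sin φ sin δ + cos φ cos δ sin H₀ = 1.8455×0.50453×0.42104 + 0.86340×0.90704×0.96251 = 0.392035 + 0.753778 = 1.145813.
Inverse-square distance factor (a/d)² = 1.0208² = 1.042033.
Q̄ = (S₀/π) × 1.042033 × [bracket] = (978/π) × 1.042033 × 1.145813 = 371.7 W/m².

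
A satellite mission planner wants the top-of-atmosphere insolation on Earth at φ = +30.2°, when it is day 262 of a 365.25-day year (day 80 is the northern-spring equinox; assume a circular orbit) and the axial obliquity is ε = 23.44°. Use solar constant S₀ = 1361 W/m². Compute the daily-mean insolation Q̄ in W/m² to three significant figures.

Q̄ ≈ 376 W/m²

Solar longitude: λ_s = 360° × (262 − 80)/365.25 = 179.384°.
sin δ = sin 23.44° × sin 179.384° = 0.00428, so δ = +0.245°.
cos H₀ = −tan(+30.2°) tan(+0.245°) = -0.0025, H₀ = 1.5733 rad.
Bracket: H₀ sin φ sin δ + cos φ cos δ sin H₀ = 1.5733×0.50302×0.00428 + 0.86427×0.99999×1.00000 = 0.003387 + 0.864261 = 0.867648.
Q̄ = (S₀/π) × [bracket] = (1361/π) × 0.867648 = 375.9 W/m².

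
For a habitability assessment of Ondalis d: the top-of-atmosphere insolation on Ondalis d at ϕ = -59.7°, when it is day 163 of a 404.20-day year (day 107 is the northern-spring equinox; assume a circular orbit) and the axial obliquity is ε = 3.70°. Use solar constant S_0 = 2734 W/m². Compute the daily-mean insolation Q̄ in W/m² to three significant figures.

Q̄ ≈ 382 W/m²

Solar longitude: L_s = 360° × (163 − 107)/404.20 = 49.876°.
sin δ = sin 3.70° × sin 49.876° = 0.04934, so δ = +2.828°.
cos h₀ = −tan(-59.7°) tan(+2.828°) = 0.0845, h₀ = 1.4861 rad.
Bracket: h₀ sin ϕ sin δ + cos ϕ cos δ sin h₀ = 1.4861×-0.86340×0.04934 + 0.50453×0.99878×0.99642 = -0.063308 + 0.502110 = 0.438802.
Q̄ = (S_0/π) × [bracket] = (2734/π) × 0.438802 = 381.9 W/m².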